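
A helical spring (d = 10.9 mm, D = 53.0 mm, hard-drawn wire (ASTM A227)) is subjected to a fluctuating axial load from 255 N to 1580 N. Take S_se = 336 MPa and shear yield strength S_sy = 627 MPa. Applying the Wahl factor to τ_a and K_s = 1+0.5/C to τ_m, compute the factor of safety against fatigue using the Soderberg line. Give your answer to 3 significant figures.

2.27

C = D/d = 53.0/10.9 = 4.8624; K_W = (4C−1)/(4C−4)+0.615/C = 1.3207; K_s = 1+0.5/C = 1.1028
F_a = (F_max−F_min)/2 = 662.5 N; F_m = (F_max+F_min)/2 = 917.5 N
τ_a = K_W·8F_aD/(πd³) = 1.3207 × 69.043 = 91.183 MPa
τ_m = K_s·8F_mD/(πd³) = 1.1028 × 95.619 = 105.45 MPa
Soderberg: 1/n_f = τ_a/S_se + τ_m/S_sy = 91.183/336 + 105.45/627 = 0.27138 + 0.16818 = 0.43956
n_f = 1/0.43956 = 2.275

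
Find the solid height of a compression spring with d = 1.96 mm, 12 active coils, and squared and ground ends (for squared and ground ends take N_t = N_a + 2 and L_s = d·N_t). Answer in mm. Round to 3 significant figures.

squared and ground ends: N_t = N_a + 2 = 12 + 2 = 14
L_s = d·N_t = 1.96 × 14 = 27.44 mm

27.4 mm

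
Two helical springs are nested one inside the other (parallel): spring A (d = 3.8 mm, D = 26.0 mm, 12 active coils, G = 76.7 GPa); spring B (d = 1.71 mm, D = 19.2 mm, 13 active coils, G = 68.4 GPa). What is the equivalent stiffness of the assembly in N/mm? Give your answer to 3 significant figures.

10.3 N/mm

k_A = Gd⁴/(8D³N_a) = (76.7×10³)(3.8⁴)/(8·26.0³·12) = 9.4785 N/mm
k_B = Gd⁴/(8D³N_a) = (68.4×10³)(1.71⁴)/(8·19.2³·13) = 0.79452 N/mm
Parallel: k_eq = 9.4785 + 0.79452 = 10.273 N/mm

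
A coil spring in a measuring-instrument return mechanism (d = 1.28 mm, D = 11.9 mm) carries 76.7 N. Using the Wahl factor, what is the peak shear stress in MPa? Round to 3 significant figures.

Spring index C = D/d = 11.9/1.28 = 9.2969
K_W = (4C−1)/(4C−4) + 0.615/C = 36.188/33.188 + 0.0662 = 1.1565
τ₀ = 8FD/(πd³) = 8·76.7·11.9/(π·1.28³) = 7301.84/6.5884 = 1108.3 MPa
τ_max = K·τ₀ = 1.1565 × 1108.3 = 1281.8 MPa

1280 MPa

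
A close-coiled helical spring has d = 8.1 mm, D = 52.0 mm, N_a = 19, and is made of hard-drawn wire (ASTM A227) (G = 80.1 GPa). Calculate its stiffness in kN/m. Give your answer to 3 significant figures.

k = Gd⁴/(8D³N_a) = (80.1×10³ × 8.1⁴) / (8 × 52.0³ × 19)
  = 3.44804e+08 / 2.13724e+07 = 16.133 N/mm

16.1 kN/m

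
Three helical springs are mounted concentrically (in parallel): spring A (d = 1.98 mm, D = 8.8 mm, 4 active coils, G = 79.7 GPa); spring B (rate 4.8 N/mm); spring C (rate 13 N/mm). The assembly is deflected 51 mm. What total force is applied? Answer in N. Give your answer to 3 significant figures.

3770 N

k_A = Gd⁴/(8D³N_a) = (79.7×10³)(1.98⁴)/(8·8.8³·4) = 56.172 N/mm
Parallel: k_eq = 56.172 + 4.8 + 13 = 73.972 N/mm
F = k_eq·δ = 73.972·51 = 3772.6 N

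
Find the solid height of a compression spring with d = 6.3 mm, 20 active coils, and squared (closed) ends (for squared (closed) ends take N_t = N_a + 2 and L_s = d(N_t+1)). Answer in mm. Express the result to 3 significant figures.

squared (closed) ends: N_t = N_a + 2 = 20 + 2 = 22
L_s = d·(N_t+1) = 6.3 × 23 = 144.9 mm

145 mm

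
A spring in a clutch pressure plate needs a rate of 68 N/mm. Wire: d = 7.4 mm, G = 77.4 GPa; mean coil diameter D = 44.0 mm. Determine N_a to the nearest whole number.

N_a = Gd⁴/(8D³k) = (77.4×10³ × 7.4⁴)/(8 × 44.0³ × 68)
    = 2.32096e+08 / 4.63401e+07 = 5.009 → 5 coils

5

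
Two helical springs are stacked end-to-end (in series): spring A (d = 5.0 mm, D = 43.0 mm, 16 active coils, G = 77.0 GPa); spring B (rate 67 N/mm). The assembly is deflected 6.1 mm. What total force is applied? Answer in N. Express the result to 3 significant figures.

26.9 N

k_A = Gd⁴/(8D³N_a) = (77.0×10³)(5.0⁴)/(8·43.0³·16) = 4.7288 N/mm
Series: 1/k_eq = 1/4.7288 + 1/67 = 0.22639; k_eq = 4.4171 N/mm
F = k_eq·δ = 4.4171·6.1 = 26.944 N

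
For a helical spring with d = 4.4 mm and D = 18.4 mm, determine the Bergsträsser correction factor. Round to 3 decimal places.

C = D/d = 18.4/4.4 = 4.1818
K_B = (4C+2)/(4C−3) = 18.727/13.727 = 1.3642

1.364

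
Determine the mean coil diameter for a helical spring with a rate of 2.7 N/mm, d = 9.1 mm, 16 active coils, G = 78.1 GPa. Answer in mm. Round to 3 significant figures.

D = (Gd⁴/(8N_a·k))^(1/3) = (78.1×10³·9.1⁴/(8·16·2.7))^(1/3)
  = (1.54968e+06)^(1/3) = 115.7216 mm

116 mm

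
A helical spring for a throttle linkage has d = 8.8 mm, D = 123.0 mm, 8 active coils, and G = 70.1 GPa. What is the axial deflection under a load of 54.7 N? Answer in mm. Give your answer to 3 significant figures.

k = Gd⁴/(8D³N_a) = (70.1×10³)(8.8⁴)/(8·123.0³·8) = 3.5298 N/mm
δ = F/k = 54.7 / 3.5298 = 15.497 mm

15.5 mm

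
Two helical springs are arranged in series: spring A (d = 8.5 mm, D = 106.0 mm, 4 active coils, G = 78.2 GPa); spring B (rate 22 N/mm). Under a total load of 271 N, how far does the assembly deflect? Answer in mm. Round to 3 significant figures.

k_A = Gd⁴/(8D³N_a) = (78.2×10³)(8.5⁴)/(8·106.0³·4) = 10.711 N/mm
Series: 1/k_eq = 1/10.711 + 1/22 = 0.13882; k_eq = 7.2036 N/mm
δ = F/k_eq = 271/7.2036 = 37.62 mm

37.6 mm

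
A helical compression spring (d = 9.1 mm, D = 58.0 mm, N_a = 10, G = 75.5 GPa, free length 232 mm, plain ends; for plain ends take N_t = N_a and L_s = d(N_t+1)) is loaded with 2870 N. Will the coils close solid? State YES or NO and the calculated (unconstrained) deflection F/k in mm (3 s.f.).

k = Gd⁴/(8D³N_a) = (75.5×10³)(9.1⁴)/(8·58.0³·10) = 33.169 N/mm
N_t = 10; L_s = 9.1·11 = 100.1 mm; δ_solid = L₀ − L_s = 232 − 100.1 = 131.9 mm
δ = F/k = 2870/33.169 = 86.525 mm
δ < δ_solid → spring does not go solid

NO, δ = 86.5 mm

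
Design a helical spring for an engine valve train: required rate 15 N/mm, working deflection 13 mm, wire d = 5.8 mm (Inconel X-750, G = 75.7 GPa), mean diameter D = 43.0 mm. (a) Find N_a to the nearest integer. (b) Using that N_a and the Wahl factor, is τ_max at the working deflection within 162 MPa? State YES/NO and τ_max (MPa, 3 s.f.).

N_a = Gd⁴/(8D³k) = (75.7×10³)(5.8⁴)/(8·43.0³·15) = 8.979 → N_a = 9
Actual rate k = Gd⁴/(8D³·9) = 14.965 N/mm
Working load F = kδ = 14.965·13 = 194.54 N
C = 43.0/5.8 = 7.4138; K_W = (4C−1)/(4C−4)+0.615/C = 1.1999
τ_max = K_W·8FD/(πd³) = 1.1999·109.18 = 131 MPa
τ_max ≤ 162 MPa → acceptable

(a) 9 coils; (b) YES, τ_max = 131 MPa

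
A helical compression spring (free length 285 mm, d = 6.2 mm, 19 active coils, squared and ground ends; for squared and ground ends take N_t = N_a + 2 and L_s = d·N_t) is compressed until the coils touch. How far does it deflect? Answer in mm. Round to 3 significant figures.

N_t = 21; L_s = 6.2·21 = 130.2 mm
δ_solid = L₀ − L_s = 285 − 130.2 = 154.8 mm

155 mm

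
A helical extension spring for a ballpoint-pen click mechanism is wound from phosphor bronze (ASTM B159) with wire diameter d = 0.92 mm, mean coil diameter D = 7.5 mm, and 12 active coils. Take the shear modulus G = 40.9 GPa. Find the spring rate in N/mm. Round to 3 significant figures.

0.723 N/mm

k = Gd⁴/(8D³N_a) = (40.9×10³ × 0.92⁴) / (8 × 7.5³ × 12)
  = 29300.5 / 40500 = 0.72347 N/mm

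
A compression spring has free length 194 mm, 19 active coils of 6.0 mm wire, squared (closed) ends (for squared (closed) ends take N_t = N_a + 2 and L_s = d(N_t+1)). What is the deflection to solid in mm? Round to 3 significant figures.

N_t = 21; L_s = 6.0·22 = 132 mm
δ_solid = L₀ − L_s = 194 − 132 = 62 mm

62.0 mm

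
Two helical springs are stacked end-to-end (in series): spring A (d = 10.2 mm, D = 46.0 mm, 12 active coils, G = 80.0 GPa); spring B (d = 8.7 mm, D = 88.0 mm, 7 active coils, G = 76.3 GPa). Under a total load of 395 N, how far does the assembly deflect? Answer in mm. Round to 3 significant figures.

k_A = Gd⁴/(8D³N_a) = (80.0×10³)(10.2⁴)/(8·46.0³·12) = 92.671 N/mm
k_B = Gd⁴/(8D³N_a) = (76.3×10³)(8.7⁴)/(8·88.0³·7) = 11.454 N/mm
Series: 1/k_eq = 1/92.671 + 1/11.454 = 0.098095; k_eq = 10.194 N/mm
δ = F/k_eq = 395/10.194 = 38.747 mm

38.7 mm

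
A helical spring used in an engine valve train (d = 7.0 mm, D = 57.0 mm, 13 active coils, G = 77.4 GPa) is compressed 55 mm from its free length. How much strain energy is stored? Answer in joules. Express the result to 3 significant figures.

14.6 J

k = Gd⁴/(8D³N_a) = (77.4×10³)(7.0⁴)/(8·57.0³·13) = 9.6488 N/mm
U = ½kδ² = 0.5 × 9.6488 × 55² = 14594 N·mm = 14.594 J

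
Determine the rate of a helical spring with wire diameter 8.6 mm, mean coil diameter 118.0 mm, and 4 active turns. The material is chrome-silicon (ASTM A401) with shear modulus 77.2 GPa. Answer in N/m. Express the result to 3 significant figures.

8030 N/m

k = Gd⁴/(8D³N_a) = (77.2×10³ × 8.6⁴) / (8 × 118.0³ × 4)
  = 4.2229e+08 / 5.2577e+07 = 8.0318 N/mm = 8031.8 N/m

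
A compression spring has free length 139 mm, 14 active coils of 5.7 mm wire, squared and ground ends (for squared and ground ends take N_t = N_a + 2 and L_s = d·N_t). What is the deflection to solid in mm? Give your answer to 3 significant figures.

N_t = 16; L_s = 5.7·16 = 91.2 mm
δ_solid = L₀ − L_s = 139 − 91.2 = 47.8 mm

47.8 mm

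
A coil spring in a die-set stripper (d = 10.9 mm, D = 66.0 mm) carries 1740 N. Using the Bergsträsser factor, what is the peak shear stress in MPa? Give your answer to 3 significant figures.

Spring index C = D/d = 66.0/10.9 = 6.0550
K_B = (4C+2)/(4C−3) = 26.220/21.220 = 1.2356
τ₀ = 8FD/(πd³) = 8·1740·66.0/(π·10.9³) = 918720/4068.5 = 225.82 MPa
τ_max = K·τ₀ = 1.2356 × 225.82 = 279.02 MPa

279 MPa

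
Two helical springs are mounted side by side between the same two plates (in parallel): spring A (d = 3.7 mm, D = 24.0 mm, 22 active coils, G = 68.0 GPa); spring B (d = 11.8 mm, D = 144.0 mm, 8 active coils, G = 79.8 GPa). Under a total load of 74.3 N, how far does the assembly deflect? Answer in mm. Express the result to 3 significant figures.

k_A = Gd⁴/(8D³N_a) = (68.0×10³)(3.7⁴)/(8·24.0³·22) = 5.238 N/mm
k_B = Gd⁴/(8D³N_a) = (79.8×10³)(11.8⁴)/(8·144.0³·8) = 8.0959 N/mm
Parallel: k_eq = 5.238 + 8.0959 = 13.334 N/mm
δ = F/k_eq = 74.3/13.334 = 5.5723 mm

5.57 mm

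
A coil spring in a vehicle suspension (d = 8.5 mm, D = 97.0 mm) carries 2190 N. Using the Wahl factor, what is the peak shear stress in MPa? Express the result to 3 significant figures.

992 MPa

Spring index C = D/d = 97.0/8.5 = 11.4118
K_W = (4C−1)/(4C−4) + 0.615/C = 44.647/41.647 + 0.0539 = 1.1259
τ₀ = 8FD/(πd³) = 8·2190·97.0/(π·8.5³) = 1.69944e+06/1929.3 = 880.84 MPa
τ_max = K·τ₀ = 1.1259 × 880.84 = 991.77 MPa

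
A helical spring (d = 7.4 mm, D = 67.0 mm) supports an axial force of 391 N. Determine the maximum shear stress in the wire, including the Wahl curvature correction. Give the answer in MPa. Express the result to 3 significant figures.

191 MPa

Spring index C = D/d = 67.0/7.4 = 9.0541
K_W = (4C−1)/(4C−4) + 0.615/C = 35.216/32.216 + 0.0679 = 1.1610
τ₀ = 8FD/(πd³) = 8·391·67.0/(π·7.4³) = 209576/1273 = 164.63 MPa
τ_max = K·τ₀ = 1.1610 × 164.63 = 191.14 MPa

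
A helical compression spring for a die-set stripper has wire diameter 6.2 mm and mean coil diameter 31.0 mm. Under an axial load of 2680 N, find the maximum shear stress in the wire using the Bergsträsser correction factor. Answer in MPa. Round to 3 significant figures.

1150 MPa

Spring index C = D/d = 31.0/6.2 = 5.0000
K_B = (4C+2)/(4C−3) = 22.000/17.000 = 1.2941
τ₀ = 8FD/(πd³) = 8·2680·31.0/(π·6.2³) = 664640/748.73 = 887.69 MPa
τ_max = K·τ₀ = 1.2941 × 887.69 = 1148.8 MPa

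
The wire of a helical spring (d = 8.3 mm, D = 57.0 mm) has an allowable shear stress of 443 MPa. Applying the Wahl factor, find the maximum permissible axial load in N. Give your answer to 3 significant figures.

1430 N

C = D/d = 57.0/8.3 = 6.8675
K_W = (4C−1)/(4C−4) + 0.615/C = 26.470/23.470 + 0.0896 = 1.2174
τ_max = K·8FD/(πd³) → F_max = τ_allow·πd³/(8DK)
F_max = 443·π·8.3³/(8·57.0·1.2174) = 7.9577e+05/555.12 = 1433.5 N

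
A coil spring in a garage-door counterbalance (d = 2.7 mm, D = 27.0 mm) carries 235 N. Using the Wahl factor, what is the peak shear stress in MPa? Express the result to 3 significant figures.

Spring index C = D/d = 27.0/2.7 = 10.0000
K_W = (4C−1)/(4C−4) + 0.615/C = 39.000/36.000 + 0.0615 = 1.1448
τ₀ = 8FD/(πd³) = 8·235·27.0/(π·2.7³) = 50760/61.836 = 820.88 MPa
τ_max = K·τ₀ = 1.1448 × 820.88 = 939.77 MPa

940 MPa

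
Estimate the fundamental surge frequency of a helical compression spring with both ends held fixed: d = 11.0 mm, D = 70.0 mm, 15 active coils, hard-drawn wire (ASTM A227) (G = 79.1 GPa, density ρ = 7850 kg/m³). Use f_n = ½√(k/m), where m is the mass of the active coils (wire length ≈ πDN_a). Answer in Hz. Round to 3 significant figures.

k = Gd⁴/(8D³N_a) = (79.1×10³)(11.0⁴)/(8·70.0³·15) = 28.137 N/mm = 28137 N/m
Wire length L = πDN_a = π·70.0·15 = 3298.7 mm
m = ρ·(πd²/4)·L = 7850 × 95.033×10⁻⁶ m² × 3.2987 m = 2.4608 kg
f_n = ½√(k/m) = 0.5·√(28137/2.4608) = 0.5·√(11434) = 53.464 Hz

53.5 Hz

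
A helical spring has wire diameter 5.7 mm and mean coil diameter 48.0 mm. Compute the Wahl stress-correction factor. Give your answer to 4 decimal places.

1.1741

C = D/d = 48.0/5.7 = 8.4211
K_W = (4C−1)/(4C−4) + 0.615/C = 32.684/29.684 + 0.0730 = 1.1741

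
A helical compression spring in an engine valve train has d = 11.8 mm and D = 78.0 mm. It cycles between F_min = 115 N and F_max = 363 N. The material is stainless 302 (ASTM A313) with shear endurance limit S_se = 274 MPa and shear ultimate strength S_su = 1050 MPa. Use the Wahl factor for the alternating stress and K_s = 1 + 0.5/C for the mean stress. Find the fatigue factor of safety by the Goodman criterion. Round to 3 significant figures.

C = D/d = 78.0/11.8 = 6.6102; K_W = (4C−1)/(4C−4)+0.615/C = 1.2267; K_s = 1+0.5/C = 1.0756
F_a = (F_max−F_min)/2 = 124 N; F_m = (F_max+F_min)/2 = 239 N
τ_a = K_W·8F_aD/(πd³) = 1.2267 × 14.99 = 18.389 MPa
τ_m = K_s·8F_mD/(πd³) = 1.0756 × 28.893 = 31.078 MPa
Goodman: 1/n_f = τ_a/S_se + τ_m/S_su = 18.389/274 + 31.078/1050 = 0.06711 + 0.02960 = 0.096711
n_f = 1/0.096711 = 10.34

10.3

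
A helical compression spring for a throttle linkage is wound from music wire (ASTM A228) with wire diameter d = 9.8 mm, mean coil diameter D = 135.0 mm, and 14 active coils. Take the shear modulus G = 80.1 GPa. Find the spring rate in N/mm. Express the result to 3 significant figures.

2.68 N/mm

k = Gd⁴/(8D³N_a) = (80.1×10³ × 9.8⁴) / (8 × 135.0³ × 14)
  = 7.38817e+08 / 2.75562e+08 = 2.6811 N/mm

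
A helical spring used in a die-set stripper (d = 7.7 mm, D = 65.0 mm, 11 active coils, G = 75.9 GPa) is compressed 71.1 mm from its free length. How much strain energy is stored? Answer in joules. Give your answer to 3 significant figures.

27.9 J

k = Gd⁴/(8D³N_a) = (75.9×10³)(7.7⁴)/(8·65.0³·11) = 11.04 N/mm
U = ½kδ² = 0.5 × 11.04 × 71.1² = 27906 N·mm = 27.906 J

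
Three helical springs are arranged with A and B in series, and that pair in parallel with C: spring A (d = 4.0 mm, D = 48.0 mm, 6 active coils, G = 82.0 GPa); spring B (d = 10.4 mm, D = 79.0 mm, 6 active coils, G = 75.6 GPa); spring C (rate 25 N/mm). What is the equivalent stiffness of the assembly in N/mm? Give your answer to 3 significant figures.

k_A = Gd⁴/(8D³N_a) = (82.0×10³)(4.0⁴)/(8·48.0³·6) = 3.9545 N/mm
k_B = Gd⁴/(8D³N_a) = (75.6×10³)(10.4⁴)/(8·79.0³·6) = 37.371 N/mm
Springs A,B series: k_AB = 1/(1/3.9545+1/37.371) = 3.5761 N/mm; parallel with C: k_eq = 3.5761+25 = 28.576 N/mm

28.6 N/mm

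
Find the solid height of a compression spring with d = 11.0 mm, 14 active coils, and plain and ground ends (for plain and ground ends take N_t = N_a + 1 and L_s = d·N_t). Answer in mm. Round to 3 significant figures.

plain and ground ends: N_t = N_a + 1 = 14 + 1 = 15
L_s = d·N_t = 11.0 × 15 = 165 mm

165 mm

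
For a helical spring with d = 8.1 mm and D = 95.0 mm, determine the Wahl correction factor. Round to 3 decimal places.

C = D/d = 95.0/8.1 = 11.7284
K_W = (4C−1)/(4C−4) + 0.615/C = 45.914/42.914 + 0.0524 = 1.1223

1.122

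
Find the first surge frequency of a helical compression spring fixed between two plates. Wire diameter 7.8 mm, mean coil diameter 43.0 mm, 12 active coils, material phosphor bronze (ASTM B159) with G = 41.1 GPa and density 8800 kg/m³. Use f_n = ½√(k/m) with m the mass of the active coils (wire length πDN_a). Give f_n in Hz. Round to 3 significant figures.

85.5 Hz

k = Gd⁴/(8D³N_a) = (41.1×10³)(7.8⁴)/(8·43.0³·12) = 19.932 N/mm = 19932 N/m
Wire length L = πDN_a = π·43.0·12 = 1621.1 mm
m = ρ·(πd²/4)·L = 8800 × 47.784×10⁻⁶ m² × 1.6211 m = 0.68165 kg
f_n = ½√(k/m) = 0.5·√(19932/0.68165) = 0.5·√(29240) = 85.499 Hz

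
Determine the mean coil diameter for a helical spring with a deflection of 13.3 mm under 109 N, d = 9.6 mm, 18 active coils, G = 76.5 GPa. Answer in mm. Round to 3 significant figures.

Required rate k = F/δ = 109/13.3 = 8.1955 N/mm
D = (Gd⁴/(8N_a·k))^(1/3) = (76.5×10³·9.6⁴/(8·18·8.1955))^(1/3)
  = (550566)^(1/3) = 81.9602 mm

82.0 mm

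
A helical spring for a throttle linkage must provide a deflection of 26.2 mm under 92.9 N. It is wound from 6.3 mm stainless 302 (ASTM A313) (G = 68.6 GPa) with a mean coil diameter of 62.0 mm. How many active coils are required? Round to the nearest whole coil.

16

Required rate k = F/δ = 92.9/26.2 = 3.5458 N/mm
N_a = Gd⁴/(8D³k) = (68.6×10³ × 6.3⁴)/(8 × 62.0³ × 3.5458)
    = 1.08065e+08 / 6.76051e+06 = 15.98 → 16 coils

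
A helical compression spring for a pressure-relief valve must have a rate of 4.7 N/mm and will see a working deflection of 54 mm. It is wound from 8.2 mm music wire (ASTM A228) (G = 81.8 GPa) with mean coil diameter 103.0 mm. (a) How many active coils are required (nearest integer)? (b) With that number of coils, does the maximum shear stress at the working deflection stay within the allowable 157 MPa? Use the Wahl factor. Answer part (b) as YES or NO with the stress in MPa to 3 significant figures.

(a) 9 coils; (b) YES, τ_max = 134 MPa

N_a = Gd⁴/(8D³k) = (81.8×10³)(8.2⁴)/(8·103.0³·4.7) = 9.001 → N_a = 9
Actual rate k = Gd⁴/(8D³·9) = 4.7007 N/mm
Working load F = kδ = 4.7007·54 = 253.84 N
C = 103.0/8.2 = 12.5610; K_W = (4C−1)/(4C−4)+0.615/C = 1.1138
τ_max = K_W·8FD/(πd³) = 1.1138·120.75 = 134.5 MPa
τ_max ≤ 157 MPa → acceptable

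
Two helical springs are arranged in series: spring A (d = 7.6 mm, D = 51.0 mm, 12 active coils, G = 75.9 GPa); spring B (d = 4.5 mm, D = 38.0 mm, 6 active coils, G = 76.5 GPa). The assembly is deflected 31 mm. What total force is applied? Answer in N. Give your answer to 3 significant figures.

k_A = Gd⁴/(8D³N_a) = (75.9×10³)(7.6⁴)/(8·51.0³·12) = 19.884 N/mm
k_B = Gd⁴/(8D³N_a) = (76.5×10³)(4.5⁴)/(8·38.0³·6) = 11.91 N/mm
Series: 1/k_eq = 1/19.884 + 1/11.91 = 0.13425; k_eq = 7.4487 N/mm
F = k_eq·δ = 7.4487·31 = 230.91 N

231 N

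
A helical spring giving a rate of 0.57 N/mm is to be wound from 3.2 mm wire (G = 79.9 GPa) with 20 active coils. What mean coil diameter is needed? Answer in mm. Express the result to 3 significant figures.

D = (Gd⁴/(8N_a·k))^(1/3) = (79.9×10³·3.2⁴/(8·20·0.57))^(1/3)
  = (91865.4)^(1/3) = 45.1215 mm

45.1 mm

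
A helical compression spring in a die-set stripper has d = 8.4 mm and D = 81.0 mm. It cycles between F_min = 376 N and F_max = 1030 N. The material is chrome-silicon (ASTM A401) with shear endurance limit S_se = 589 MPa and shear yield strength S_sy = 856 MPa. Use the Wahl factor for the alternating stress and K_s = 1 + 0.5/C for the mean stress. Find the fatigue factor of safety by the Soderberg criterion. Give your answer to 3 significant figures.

C = D/d = 81.0/8.4 = 9.6429; K_W = (4C−1)/(4C−4)+0.615/C = 1.1506; K_s = 1+0.5/C = 1.0519
F_a = (F_max−F_min)/2 = 327 N; F_m = (F_max+F_min)/2 = 703 N
τ_a = K_W·8F_aD/(πd³) = 1.1506 × 113.8 = 130.93 MPa
τ_m = K_s·8F_mD/(πd³) = 1.0519 × 244.65 = 257.33 MPa
Soderberg: 1/n_f = τ_a/S_se + τ_m/S_sy = 130.93/589 + 257.33/856 = 0.22229 + 0.30062 = 0.52292
n_f = 1/0.52292 = 1.912

1.91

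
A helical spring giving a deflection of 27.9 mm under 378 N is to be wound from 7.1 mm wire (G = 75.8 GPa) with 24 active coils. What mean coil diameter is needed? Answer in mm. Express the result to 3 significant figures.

Required rate k = F/δ = 378/27.9 = 13.548 N/mm
D = (Gd⁴/(8N_a·k))^(1/3) = (75.8×10³·7.1⁴/(8·24·13.548))^(1/3)
  = (74048.1)^(1/3) = 41.9925 mm

42.0 mm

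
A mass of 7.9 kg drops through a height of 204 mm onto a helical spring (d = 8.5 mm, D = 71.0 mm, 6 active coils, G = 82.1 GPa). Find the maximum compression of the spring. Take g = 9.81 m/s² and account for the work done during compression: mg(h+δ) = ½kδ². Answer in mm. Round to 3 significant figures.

38.8 mm

k = Gd⁴/(8D³N_a) = (82.1×10³)(8.5⁴)/(8·71.0³·6) = 24.946 N/mm
W = mg = 7.9 × 9.81 = 77.499 N
½kδ² − Wδ − Wh = 0 → δ = (W + √(W² + 2kWh))/k
δ = (77.499 + √(6006.1 + 788785))/24.946 = (77.499 + 891.51)/24.946 = 38.844 mm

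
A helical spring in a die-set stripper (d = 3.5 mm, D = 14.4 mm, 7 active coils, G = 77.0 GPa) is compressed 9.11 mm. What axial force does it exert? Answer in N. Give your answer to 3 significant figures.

630 N

k = Gd⁴/(8D³N_a) = (77.0×10³)(3.5⁴)/(8·14.4³·7) = 69.101 N/mm
F = k·δ = 69.101 × 9.11 = 629.51 N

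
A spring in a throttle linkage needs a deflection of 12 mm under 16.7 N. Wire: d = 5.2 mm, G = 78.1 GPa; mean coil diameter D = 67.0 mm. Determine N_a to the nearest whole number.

17

Required rate k = F/δ = 16.7/12 = 1.3917 N/mm
N_a = Gd⁴/(8D³k) = (78.1×10³ × 5.2⁴)/(8 × 67.0³ × 1.3917)
    = 5.71037e+07 / 3.34849e+06 = 17.05 → 17 coils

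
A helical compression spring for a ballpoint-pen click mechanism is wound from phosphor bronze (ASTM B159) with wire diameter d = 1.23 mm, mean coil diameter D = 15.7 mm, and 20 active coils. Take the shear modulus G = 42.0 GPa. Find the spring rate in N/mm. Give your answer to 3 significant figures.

0.155 N/mm

k = Gd⁴/(8D³N_a) = (42.0×10³ × 1.23⁴) / (8 × 15.7³ × 20)
  = 96132.4 / 619183 = 0.15526 N/mm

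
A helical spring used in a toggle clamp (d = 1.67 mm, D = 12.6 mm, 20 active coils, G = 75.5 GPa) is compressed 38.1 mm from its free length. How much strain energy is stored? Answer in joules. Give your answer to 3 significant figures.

1.33 J

k = Gd⁴/(8D³N_a) = (75.5×10³)(1.67⁴)/(8·12.6³·20) = 1.8348 N/mm
U = ½kδ² = 0.5 × 1.8348 × 38.1² = 1331.7 N·mm = 1.3317 J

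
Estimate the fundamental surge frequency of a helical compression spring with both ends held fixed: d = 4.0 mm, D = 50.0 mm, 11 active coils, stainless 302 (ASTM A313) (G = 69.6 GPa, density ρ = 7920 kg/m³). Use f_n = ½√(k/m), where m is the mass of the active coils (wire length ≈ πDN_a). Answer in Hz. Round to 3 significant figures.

k = Gd⁴/(8D³N_a) = (69.6×10³)(4.0⁴)/(8·50.0³·11) = 1.6198 N/mm = 1619.8 N/m
Wire length L = πDN_a = π·50.0·11 = 1727.9 mm
m = ρ·(πd²/4)·L = 7920 × 12.566×10⁻⁶ m² × 1.7279 m = 0.17197 kg
f_n = ½√(k/m) = 0.5·√(1619.8/0.17197) = 0.5·√(9419.1) = 48.526 Hz

48.5 Hz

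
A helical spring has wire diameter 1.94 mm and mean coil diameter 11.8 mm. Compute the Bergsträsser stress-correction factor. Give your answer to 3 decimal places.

C = D/d = 11.8/1.94 = 6.0825
K_B = (4C+2)/(4C−3) = 26.330/21.330 = 1.2344

1.234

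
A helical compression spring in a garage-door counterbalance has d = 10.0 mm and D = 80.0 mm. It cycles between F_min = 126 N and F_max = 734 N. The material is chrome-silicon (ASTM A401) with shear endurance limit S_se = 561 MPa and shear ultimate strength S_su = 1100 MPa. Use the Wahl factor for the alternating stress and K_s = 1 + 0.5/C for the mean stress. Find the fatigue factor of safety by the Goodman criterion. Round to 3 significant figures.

C = D/d = 80.0/10.0 = 8.0000; K_W = (4C−1)/(4C−4)+0.615/C = 1.1840; K_s = 1+0.5/C = 1.0625
F_a = (F_max−F_min)/2 = 304 N; F_m = (F_max+F_min)/2 = 430 N
τ_a = K_W·8F_aD/(πd³) = 1.1840 × 61.93 = 73.327 MPa
τ_m = K_s·8F_mD/(πd³) = 1.0625 × 87.599 = 93.074 MPa
Goodman: 1/n_f = τ_a/S_se + τ_m/S_su = 73.327/561 + 93.074/1100 = 0.13071 + 0.08461 = 0.21532
n_f = 1/0.21532 = 4.644

4.64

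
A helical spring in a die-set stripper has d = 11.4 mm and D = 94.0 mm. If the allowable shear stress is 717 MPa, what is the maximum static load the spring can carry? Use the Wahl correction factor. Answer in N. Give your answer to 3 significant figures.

C = D/d = 94.0/11.4 = 8.2456
K_W = (4C−1)/(4C−4) + 0.615/C = 31.982/28.982 + 0.0746 = 1.1781
τ_max = K·8FD/(πd³) → F_max = τ_allow·πd³/(8DK)
F_max = 717·π·11.4³/(8·94.0·1.1781) = 3.3372e+06/885.93 = 3766.9 N

3770 N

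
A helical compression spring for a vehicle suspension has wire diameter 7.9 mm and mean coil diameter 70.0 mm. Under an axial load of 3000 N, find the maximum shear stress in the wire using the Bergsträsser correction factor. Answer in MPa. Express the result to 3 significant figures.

1250 MPa

Spring index C = D/d = 70.0/7.9 = 8.8608
K_B = (4C+2)/(4C−3) = 37.443/32.443 = 1.1541
τ₀ = 8FD/(πd³) = 8·3000·70.0/(π·7.9³) = 1.68e+06/1548.9 = 1084.6 MPa
τ_max = K·τ₀ = 1.1541 × 1084.6 = 1251.8 MPa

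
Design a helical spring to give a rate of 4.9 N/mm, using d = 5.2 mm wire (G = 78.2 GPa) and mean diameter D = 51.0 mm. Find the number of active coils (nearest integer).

N_a = Gd⁴/(8D³k) = (78.2×10³ × 5.2⁴)/(8 × 51.0³ × 4.9)
    = 5.71768e+07 / 5.19992e+06 = 11 → 11 coils

11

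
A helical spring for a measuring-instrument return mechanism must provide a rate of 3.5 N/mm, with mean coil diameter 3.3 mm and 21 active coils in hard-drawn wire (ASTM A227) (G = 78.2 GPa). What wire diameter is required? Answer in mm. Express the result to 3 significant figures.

0.721 mm

d = (8D³N_a·k / G)^(1/4) = (8·3.3³·21·3.5 / (78.2×10³))^0.25
  = (0.27022)^0.25 = 0.7210 mm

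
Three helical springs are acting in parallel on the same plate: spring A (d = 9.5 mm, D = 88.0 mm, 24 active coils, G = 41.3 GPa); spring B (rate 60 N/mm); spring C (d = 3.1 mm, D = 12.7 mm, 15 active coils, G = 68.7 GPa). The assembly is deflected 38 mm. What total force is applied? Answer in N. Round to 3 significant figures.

k_A = Gd⁴/(8D³N_a) = (41.3×10³)(9.5⁴)/(8·88.0³·24) = 2.571 N/mm
k_C = Gd⁴/(8D³N_a) = (68.7×10³)(3.1⁴)/(8·12.7³·15) = 25.811 N/mm
Parallel: k_eq = 2.571 + 60 + 25.811 = 88.382 N/mm
F = k_eq·δ = 88.382·38 = 3358.5 N

3360 N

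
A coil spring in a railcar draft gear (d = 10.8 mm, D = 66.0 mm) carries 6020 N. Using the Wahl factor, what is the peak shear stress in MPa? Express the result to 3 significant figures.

1000 MPa

Spring index C = D/d = 66.0/10.8 = 6.1111
K_W = (4C−1)/(4C−4) + 0.615/C = 23.444/20.444 + 0.1006 = 1.2474
τ₀ = 8FD/(πd³) = 8·6020·66.0/(π·10.8³) = 3.17856e+06/3957.5 = 803.17 MPa
τ_max = K·τ₀ = 1.2474 × 803.17 = 1001.9 MPa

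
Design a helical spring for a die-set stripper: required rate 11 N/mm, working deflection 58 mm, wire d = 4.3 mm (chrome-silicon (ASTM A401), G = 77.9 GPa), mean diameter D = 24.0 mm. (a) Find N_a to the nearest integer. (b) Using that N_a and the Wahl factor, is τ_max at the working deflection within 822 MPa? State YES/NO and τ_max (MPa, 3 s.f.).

(a) 22 coils; (b) YES, τ_max = 622 MPa

N_a = Gd⁴/(8D³k) = (77.9×10³)(4.3⁴)/(8·24.0³·11) = 21.89 → N_a = 22
Actual rate k = Gd⁴/(8D³·22) = 10.946 N/mm
Working load F = kδ = 10.946·58 = 634.88 N
C = 24.0/4.3 = 5.5814; K_W = (4C−1)/(4C−4)+0.615/C = 1.2739
τ_max = K_W·8FD/(πd³) = 1.2739·488.02 = 621.69 MPa
τ_max ≤ 822 MPa → acceptable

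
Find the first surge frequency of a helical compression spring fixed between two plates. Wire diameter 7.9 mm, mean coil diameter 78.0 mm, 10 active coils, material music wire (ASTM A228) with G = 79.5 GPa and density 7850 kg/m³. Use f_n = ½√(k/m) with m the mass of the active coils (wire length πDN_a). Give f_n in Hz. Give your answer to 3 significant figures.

k = Gd⁴/(8D³N_a) = (79.5×10³)(7.9⁴)/(8·78.0³·10) = 8.1565 N/mm = 8156.5 N/m
Wire length L = πDN_a = π·78.0·10 = 2450.4 mm
m = ρ·(πd²/4)·L = 7850 × 49.017×10⁻⁶ m² × 2.4504 m = 0.94288 kg
f_n = ½√(k/m) = 0.5·√(8156.5/0.94288) = 0.5·√(8650.5) = 46.504 Hz

46.5 Hz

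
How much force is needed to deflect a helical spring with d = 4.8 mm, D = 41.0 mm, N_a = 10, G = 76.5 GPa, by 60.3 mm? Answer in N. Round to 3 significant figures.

444 N

k = Gd⁴/(8D³N_a) = (76.5×10³)(4.8⁴)/(8·41.0³·10) = 7.3652 N/mm
F = k·δ = 7.3652 × 60.3 = 444.12 N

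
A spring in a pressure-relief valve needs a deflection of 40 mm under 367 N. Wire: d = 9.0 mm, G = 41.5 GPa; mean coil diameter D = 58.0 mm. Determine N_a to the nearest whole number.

19

Required rate k = F/δ = 367/40 = 9.175 N/mm
N_a = Gd⁴/(8D³k) = (41.5×10³ × 9.0⁴)/(8 × 58.0³ × 9.175)
    = 2.72282e+08 / 1.43212e+07 = 19.01 → 19 coils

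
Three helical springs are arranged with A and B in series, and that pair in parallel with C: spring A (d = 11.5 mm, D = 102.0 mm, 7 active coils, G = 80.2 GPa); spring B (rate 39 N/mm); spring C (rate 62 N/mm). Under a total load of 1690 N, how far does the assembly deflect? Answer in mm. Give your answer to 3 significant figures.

k_A = Gd⁴/(8D³N_a) = (80.2×10³)(11.5⁴)/(8·102.0³·7) = 23.604 N/mm
Springs A,B series: k_AB = 1/(1/23.604+1/39) = 14.704 N/mm; parallel with C: k_eq = 14.704+62 = 76.704 N/mm
δ = F/k_eq = 1690/76.704 = 22.033 mm

22.0 mm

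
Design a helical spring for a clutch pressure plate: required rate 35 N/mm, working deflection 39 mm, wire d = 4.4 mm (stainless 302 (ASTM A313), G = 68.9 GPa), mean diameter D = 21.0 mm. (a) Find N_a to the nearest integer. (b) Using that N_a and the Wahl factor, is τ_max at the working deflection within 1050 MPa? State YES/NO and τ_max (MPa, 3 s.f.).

N_a = Gd⁴/(8D³k) = (68.9×10³)(4.4⁴)/(8·21.0³·35) = 9.959 → N_a = 10
Actual rate k = Gd⁴/(8D³·10) = 34.856 N/mm
Working load F = kδ = 34.856·39 = 1359.4 N
C = 21.0/4.4 = 4.7727; K_W = (4C−1)/(4C−4)+0.615/C = 1.3277
τ_max = K_W·8FD/(πd³) = 1.3277·853.39 = 1133 MPa
τ_max > 1050 MPa → exceeds allowable

(a) 10 coils; (b) NO, τ_max = 1130 MPa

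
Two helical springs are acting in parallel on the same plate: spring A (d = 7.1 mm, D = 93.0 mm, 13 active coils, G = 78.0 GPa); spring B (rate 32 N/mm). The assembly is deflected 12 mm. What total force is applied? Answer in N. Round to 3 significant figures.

412 N

k_A = Gd⁴/(8D³N_a) = (78.0×10³)(7.1⁴)/(8·93.0³·13) = 2.3694 N/mm
Parallel: k_eq = 2.3694 + 32 = 34.369 N/mm
F = k_eq·δ = 34.369·12 = 412.43 N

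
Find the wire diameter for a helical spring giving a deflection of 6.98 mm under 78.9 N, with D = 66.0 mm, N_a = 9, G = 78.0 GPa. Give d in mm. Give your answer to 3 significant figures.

Required rate k = F/δ = 78.9/6.98 = 11.304 N/mm
d = (8D³N_a·k / G)^(1/4) = (8·66.0³·9·11.304 / (78.0×10³))^0.25
  = (2999.8)^0.25 = 7.4007 mm

7.40 mm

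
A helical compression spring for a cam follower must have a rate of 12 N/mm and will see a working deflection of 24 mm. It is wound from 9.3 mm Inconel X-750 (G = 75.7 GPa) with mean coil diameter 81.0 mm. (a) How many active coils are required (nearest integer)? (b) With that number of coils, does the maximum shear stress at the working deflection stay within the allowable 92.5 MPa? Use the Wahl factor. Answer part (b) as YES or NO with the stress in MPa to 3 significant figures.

N_a = Gd⁴/(8D³k) = (75.7×10³)(9.3⁴)/(8·81.0³·12) = 11.1 → N_a = 11
Actual rate k = Gd⁴/(8D³·11) = 12.108 N/mm
Working load F = kδ = 12.108·24 = 290.6 N
C = 81.0/9.3 = 8.7097; K_W = (4C−1)/(4C−4)+0.615/C = 1.1679
τ_max = K_W·8FD/(πd³) = 1.1679·74.521 = 87.032 MPa
τ_max ≤ 92.5 MPa → acceptable

(a) 11 coils; (b) YES, τ_max = 87.0 MPa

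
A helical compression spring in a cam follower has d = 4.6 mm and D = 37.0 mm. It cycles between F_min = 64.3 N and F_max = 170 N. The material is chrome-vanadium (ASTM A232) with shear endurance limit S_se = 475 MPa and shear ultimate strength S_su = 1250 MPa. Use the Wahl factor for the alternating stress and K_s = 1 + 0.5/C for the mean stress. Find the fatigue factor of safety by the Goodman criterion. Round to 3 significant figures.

4.47

C = D/d = 37.0/4.6 = 8.0435; K_W = (4C−1)/(4C−4)+0.615/C = 1.1829; K_s = 1+0.5/C = 1.0622
F_a = (F_max−F_min)/2 = 52.85 N; F_m = (F_max+F_min)/2 = 117.15 N
τ_a = K_W·8F_aD/(πd³) = 1.1829 × 51.158 = 60.517 MPa
τ_m = K_s·8F_mD/(πd³) = 1.0622 × 113.4 = 120.45 MPa
Goodman: 1/n_f = τ_a/S_se + τ_m/S_su = 60.517/475 + 120.45/1250 = 0.12740 + 0.09636 = 0.22376
n_f = 1/0.22376 = 4.469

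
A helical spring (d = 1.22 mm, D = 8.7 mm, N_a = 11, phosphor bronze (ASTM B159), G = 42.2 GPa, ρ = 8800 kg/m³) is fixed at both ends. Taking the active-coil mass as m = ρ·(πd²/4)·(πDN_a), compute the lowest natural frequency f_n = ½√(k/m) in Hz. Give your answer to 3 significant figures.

361 Hz

k = Gd⁴/(8D³N_a) = (42.2×10³)(1.22⁴)/(8·8.7³·11) = 1.6133 N/mm = 1613.3 N/m
Wire length L = πDN_a = π·8.7·11 = 300.65 mm
m = ρ·(πd²/4)·L = 8800 × 1.169×10⁻⁶ m² × 0.30065 m = 0.0030928 kg
f_n = ½√(k/m) = 0.5·√(1613.3/0.0030928) = 0.5·√(5.2162e+05) = 361.12 Hz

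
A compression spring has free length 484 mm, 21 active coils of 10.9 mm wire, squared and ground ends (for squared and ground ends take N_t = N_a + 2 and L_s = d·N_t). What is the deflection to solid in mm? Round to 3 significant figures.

233 mm

N_t = 23; L_s = 10.9·23 = 250.7 mm
δ_solid = L₀ − L_s = 484 − 250.7 = 233.3 mm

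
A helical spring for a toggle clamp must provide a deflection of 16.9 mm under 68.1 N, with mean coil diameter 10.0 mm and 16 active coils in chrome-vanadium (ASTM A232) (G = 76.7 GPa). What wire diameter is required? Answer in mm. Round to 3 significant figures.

1.61 mm

Required rate k = F/δ = 68.1/16.9 = 4.0296 N/mm
d = (8D³N_a·k / G)^(1/4) = (8·10.0³·16·4.0296 / (76.7×10³))^0.25
  = (6.7247)^0.25 = 1.6103 mm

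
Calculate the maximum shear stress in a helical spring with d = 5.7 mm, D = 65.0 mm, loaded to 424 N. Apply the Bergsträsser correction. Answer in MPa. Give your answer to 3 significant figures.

423 MPa

Spring index C = D/d = 65.0/5.7 = 11.4035
K_B = (4C+2)/(4C−3) = 47.614/42.614 = 1.1173
τ₀ = 8FD/(πd³) = 8·424·65.0/(π·5.7³) = 220480/581.8 = 378.96 MPa
τ_max = K·τ₀ = 1.1173 × 378.96 = 423.43 MPa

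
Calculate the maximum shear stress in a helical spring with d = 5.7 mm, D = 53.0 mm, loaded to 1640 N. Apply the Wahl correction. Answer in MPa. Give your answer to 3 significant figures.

1380 MPa

Spring index C = D/d = 53.0/5.7 = 9.2982
K_W = (4C−1)/(4C−4) + 0.615/C = 36.193/33.193 + 0.0661 = 1.1565
τ₀ = 8FD/(πd³) = 8·1640·53.0/(π·5.7³) = 695360/581.8 = 1195.2 MPa
τ_max = K·τ₀ = 1.1565 × 1195.2 = 1382.3 MPa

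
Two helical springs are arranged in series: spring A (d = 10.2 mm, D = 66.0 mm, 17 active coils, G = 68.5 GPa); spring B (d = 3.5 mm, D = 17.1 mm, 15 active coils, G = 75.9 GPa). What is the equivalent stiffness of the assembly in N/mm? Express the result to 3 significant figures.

k_A = Gd⁴/(8D³N_a) = (68.5×10³)(10.2⁴)/(8·66.0³·17) = 18.964 N/mm
k_B = Gd⁴/(8D³N_a) = (75.9×10³)(3.5⁴)/(8·17.1³·15) = 18.982 N/mm
Series: 1/k_eq = 1/18.964 + 1/18.982 = 0.10541; k_eq = 9.4864 N/mm

9.49 N/mm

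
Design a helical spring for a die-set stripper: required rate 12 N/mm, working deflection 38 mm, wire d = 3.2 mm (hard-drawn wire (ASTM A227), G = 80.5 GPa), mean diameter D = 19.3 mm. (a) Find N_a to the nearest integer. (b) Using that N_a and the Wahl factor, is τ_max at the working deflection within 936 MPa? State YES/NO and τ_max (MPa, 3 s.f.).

(a) 12 coils; (b) YES, τ_max = 872 MPa

N_a = Gd⁴/(8D³k) = (80.5×10³)(3.2⁴)/(8·19.3³·12) = 12.23 → N_a = 12
Actual rate k = Gd⁴/(8D³·12) = 12.231 N/mm
Working load F = kδ = 12.231·38 = 464.77 N
C = 19.3/3.2 = 6.0312; K_W = (4C−1)/(4C−4)+0.615/C = 1.2510
τ_max = K_W·8FD/(πd³) = 1.2510·697.08 = 872.08 MPa
τ_max ≤ 936 MPa → acceptable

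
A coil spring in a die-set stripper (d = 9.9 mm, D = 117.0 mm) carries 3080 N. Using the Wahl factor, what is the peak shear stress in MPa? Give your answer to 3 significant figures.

Spring index C = D/d = 117.0/9.9 = 11.8182
K_W = (4C−1)/(4C−4) + 0.615/C = 46.273/43.273 + 0.0520 = 1.1214
τ₀ = 8FD/(πd³) = 8·3080·117.0/(π·9.9³) = 2.88288e+06/3048.3 = 945.74 MPa
τ_max = K·τ₀ = 1.1214 × 945.74 = 1060.5 MPa

1060 MPa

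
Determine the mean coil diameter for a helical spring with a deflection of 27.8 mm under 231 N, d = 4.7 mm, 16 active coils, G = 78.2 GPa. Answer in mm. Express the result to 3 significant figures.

Required rate k = F/δ = 231/27.8 = 8.3094 N/mm
D = (Gd⁴/(8N_a·k))^(1/3) = (78.2×10³·4.7⁴/(8·16·8.3094))^(1/3)
  = (35877.4)^(1/3) = 32.9817 mm

33.0 mm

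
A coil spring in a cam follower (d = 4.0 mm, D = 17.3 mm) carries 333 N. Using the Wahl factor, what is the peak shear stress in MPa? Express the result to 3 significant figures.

314 MPa

Spring index C = D/d = 17.3/4.0 = 4.3250
K_W = (4C−1)/(4C−4) + 0.615/C = 16.300/13.300 + 0.1422 = 1.3678
τ₀ = 8FD/(πd³) = 8·333·17.3/(π·4.0³) = 46087.2/201.06 = 229.22 MPa
τ_max = K·τ₀ = 1.3678 × 229.22 = 313.52 MPa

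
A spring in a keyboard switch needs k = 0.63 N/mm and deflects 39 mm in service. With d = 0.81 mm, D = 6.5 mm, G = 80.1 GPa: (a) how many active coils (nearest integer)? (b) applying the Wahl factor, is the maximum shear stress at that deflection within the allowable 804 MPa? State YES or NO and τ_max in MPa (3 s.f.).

(a) 25 coils; (b) NO, τ_max = 902 MPa

N_a = Gd⁴/(8D³k) = (80.1×10³)(0.81⁴)/(8·6.5³·0.63) = 24.91 → N_a = 25
Actual rate k = Gd⁴/(8D³·25) = 0.62777 N/mm
Working load F = kδ = 0.62777·39 = 24.483 N
C = 6.5/0.81 = 8.0247; K_W = (4C−1)/(4C−4)+0.615/C = 1.1834
τ_max = K_W·8FD/(πd³) = 1.1834·762.55 = 902.4 MPa
τ_max > 804 MPa → exceeds allowable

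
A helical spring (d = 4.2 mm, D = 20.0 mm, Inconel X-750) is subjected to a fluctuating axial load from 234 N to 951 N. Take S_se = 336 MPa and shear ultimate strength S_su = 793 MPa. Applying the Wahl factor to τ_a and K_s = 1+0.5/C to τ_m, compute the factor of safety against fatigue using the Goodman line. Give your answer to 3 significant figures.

C = D/d = 20.0/4.2 = 4.7619; K_W = (4C−1)/(4C−4)+0.615/C = 1.3285; K_s = 1+0.5/C = 1.1050
F_a = (F_max−F_min)/2 = 358.5 N; F_m = (F_max+F_min)/2 = 592.5 N
τ_a = K_W·8F_aD/(πd³) = 1.3285 × 246.44 = 327.4 MPa
τ_m = K_s·8F_mD/(πd³) = 1.1050 × 407.3 = 450.06 MPa
Goodman: 1/n_f = τ_a/S_se + τ_m/S_su = 327.4/336 + 450.06/793 = 0.97440 + 0.56754 = 1.5419
n_f = 1/1.5419 = 0.6485

0.649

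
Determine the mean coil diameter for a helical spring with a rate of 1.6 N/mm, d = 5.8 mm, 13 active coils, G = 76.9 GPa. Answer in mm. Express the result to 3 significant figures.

80.6 mm

D = (Gd⁴/(8N_a·k))^(1/3) = (76.9×10³·5.8⁴/(8·13·1.6))^(1/3)
  = (522980)^(1/3) = 80.5678 mm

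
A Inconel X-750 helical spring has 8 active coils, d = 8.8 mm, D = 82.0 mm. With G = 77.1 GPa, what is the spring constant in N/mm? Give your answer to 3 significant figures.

13.1 N/mm

k = Gd⁴/(8D³N_a) = (77.1×10³ × 8.8⁴) / (8 × 82.0³ × 8)
  = 4.62365e+08 / 3.52876e+07 = 13.103 N/mm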